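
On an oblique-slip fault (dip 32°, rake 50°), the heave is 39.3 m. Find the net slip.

dip-slip = heave / cos(dip) = 39.3 / cos(32°) = 46.34 m
net slip = dip-slip / sin(rake) = 46.34 / sin(50°) = 60.5 m

60.5 m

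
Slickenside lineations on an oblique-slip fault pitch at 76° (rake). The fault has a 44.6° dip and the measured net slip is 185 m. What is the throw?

126 m

dip-slip = net slip × sin(rake) = 185 m × sin(76°) = 179.5 m
throw = dip-slip × sin(dip) = 179.5 × sin(44.6°) = 126 m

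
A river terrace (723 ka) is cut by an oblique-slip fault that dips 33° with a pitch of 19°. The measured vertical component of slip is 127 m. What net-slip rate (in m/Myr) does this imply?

dip-slip = throw / sin(dip) = 127 / sin(33°) = 233.2 m
net slip = dip-slip / sin(rake) = 233.2 / sin(19°) = 716.2 m
rate = 716.2 m / 723 ka = 0.000991 m/yr = 991 m/Myr

991 m/Myr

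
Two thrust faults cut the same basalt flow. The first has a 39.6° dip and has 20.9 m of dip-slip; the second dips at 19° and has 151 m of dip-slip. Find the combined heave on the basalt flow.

159 m

heave_A = 20.9 × cos(39.6°) = 16.10 m
heave_B = 151 × cos(19°) = 142.8 m
total = 16.10 + 142.8 = 159 m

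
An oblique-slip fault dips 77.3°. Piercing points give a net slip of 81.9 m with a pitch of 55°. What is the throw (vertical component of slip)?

65.4 m

dip-slip = net slip × sin(rake) = 81.9 m × sin(55°) = 67.09 m
throw = dip-slip × sin(dip) = 67.09 × sin(77.3°) = 65.4 m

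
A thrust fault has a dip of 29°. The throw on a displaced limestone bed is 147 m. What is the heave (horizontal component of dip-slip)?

265 m

heave = throw / tan(dip) = 147 / tan(29°) = 265 m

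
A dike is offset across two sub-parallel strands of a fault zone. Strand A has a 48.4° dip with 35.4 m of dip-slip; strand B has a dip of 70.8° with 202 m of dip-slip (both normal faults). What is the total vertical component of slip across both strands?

throw_A = 35.4 × sin(48.4°) = 26.47 m
throw_B = 202 × sin(70.8°) = 190.8 m
total = 26.47 + 190.8 = 217 m

217 m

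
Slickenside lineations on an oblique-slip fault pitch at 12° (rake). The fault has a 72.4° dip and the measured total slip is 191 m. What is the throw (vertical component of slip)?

37.9 m

dip-slip = net slip × sin(rake) = 191 m × sin(12°) = 39.71 m
throw = dip-slip × sin(dip) = 39.71 × sin(72.4°) = 37.9 m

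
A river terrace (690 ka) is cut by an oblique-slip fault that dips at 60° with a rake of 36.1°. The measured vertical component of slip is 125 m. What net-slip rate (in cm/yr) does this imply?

0.0355 cm/yr

dip-slip = throw / sin(dip) = 125 / sin(60°) = 144.3 m
net slip = dip-slip / sin(rake) = 144.3 / sin(36.1°) = 245 m
rate = 245 m / 690 ka = 0.000355 m/yr = 0.0355 cm/yr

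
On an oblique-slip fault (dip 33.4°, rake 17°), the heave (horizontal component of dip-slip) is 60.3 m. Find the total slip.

247 m

dip-slip = heave / cos(dip) = 60.3 / cos(33.4°) = 72.23 m
net slip = dip-slip / sin(rake) = 72.23 / sin(17°) = 247 m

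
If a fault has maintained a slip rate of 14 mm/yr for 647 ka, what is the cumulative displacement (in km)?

9.06 km

slip = rate × time = 14 mm/yr × 647 ka = 9060 m = 9.06 km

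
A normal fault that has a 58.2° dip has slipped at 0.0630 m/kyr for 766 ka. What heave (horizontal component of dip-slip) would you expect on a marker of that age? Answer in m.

dip-slip = rate × time = 0.0630 m/kyr × 766 ka = 48.26 m
heave = dip-slip × cos(dip) = 48.26 × cos(58.2°) = 25.4 m

25.4 m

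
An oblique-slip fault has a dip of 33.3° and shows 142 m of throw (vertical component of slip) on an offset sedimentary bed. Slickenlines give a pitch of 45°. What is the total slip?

366 m

dip-slip = throw / sin(dip) = 142 / sin(33.3°) = 258.6 m
net slip = dip-slip / sin(rake) = 258.6 / sin(45°) = 366 m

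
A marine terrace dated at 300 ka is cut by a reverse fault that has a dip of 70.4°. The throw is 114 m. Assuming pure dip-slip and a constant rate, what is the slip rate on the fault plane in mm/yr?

dip-slip = throw / sin(dip) = 114 m / sin(70.4°) = 121 m
rate = 121 m / 300 ka = 0.000403 m/yr = 0.403 mm/yr

0.403 mm/yr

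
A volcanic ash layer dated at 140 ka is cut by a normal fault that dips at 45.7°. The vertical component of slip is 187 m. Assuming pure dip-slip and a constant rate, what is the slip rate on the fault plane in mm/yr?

dip-slip = throw / sin(dip) = 187 m / sin(45.7°) = 261.3 m
rate = 261.3 m / 140 ka = 0.00187 m/yr = 1.87 mm/yr

1.87 mm/yr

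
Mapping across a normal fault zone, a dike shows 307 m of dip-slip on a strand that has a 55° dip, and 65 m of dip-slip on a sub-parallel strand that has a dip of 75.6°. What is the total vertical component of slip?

throw_A = 307 × sin(55°) = 251.5 m
throw_B = 65 × sin(75.6°) = 62.96 m
total = 251.5 + 62.96 = 314 m

314 m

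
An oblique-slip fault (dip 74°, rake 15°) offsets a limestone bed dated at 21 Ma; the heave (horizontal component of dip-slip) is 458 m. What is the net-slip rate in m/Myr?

dip-slip = heave / cos(dip) = 458 / cos(74°) = 1662 m
net slip = dip-slip / sin(rake) = 1662 / sin(15°) = 6420 m
rate = 6420 m / 21 Ma = 0.000306 m/yr = 306 m/Myr

306 m/Myr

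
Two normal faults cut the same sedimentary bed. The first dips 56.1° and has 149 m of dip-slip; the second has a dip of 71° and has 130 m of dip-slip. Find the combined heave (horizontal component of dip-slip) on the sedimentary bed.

heave_A = 149 × cos(56.1°) = 83.10 m
heave_B = 130 × cos(71°) = 42.32 m
total = 83.10 + 42.32 = 125 m

125 m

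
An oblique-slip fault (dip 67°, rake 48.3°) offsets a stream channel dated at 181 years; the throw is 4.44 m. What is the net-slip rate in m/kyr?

dip-slip = throw / sin(dip) = 4.44 / sin(67°) = 4.823 m
net slip = dip-slip / sin(rake) = 4.823 / sin(48.3°) = 6.460 m
rate = 6.460 m / 181 years = 0.0357 m/yr = 35.7 m/kyr

35.7 m/kyr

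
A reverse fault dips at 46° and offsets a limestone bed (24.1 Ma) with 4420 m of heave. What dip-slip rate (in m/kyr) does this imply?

dip-slip = heave / cos(dip) = 4420 m / cos(46°) = 6363 m
rate = 6363 m / 24.1 Ma = 0.000264 m/yr = 0.264 m/kyr

0.264 m/kyr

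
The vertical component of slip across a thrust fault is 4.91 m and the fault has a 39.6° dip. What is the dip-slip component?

dip-slip = throw / sin(dip) = 4.91 / sin(39.6°) = 7.70 m

7.70 m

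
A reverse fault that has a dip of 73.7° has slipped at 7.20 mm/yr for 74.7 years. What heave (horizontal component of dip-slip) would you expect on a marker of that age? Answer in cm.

15.1 cm

dip-slip = rate × time = 7.20 mm/yr × 74.7 years = 0.5378 m
heave = dip-slip × cos(dip) = 0.5378 × cos(73.7°) = 0.151 m = 15.1 cm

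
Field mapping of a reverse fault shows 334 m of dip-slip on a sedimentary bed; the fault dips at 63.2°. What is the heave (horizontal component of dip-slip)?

151 m

heave = dip-slip × cos(dip) = 334 m × cos(63.2°) = 151 m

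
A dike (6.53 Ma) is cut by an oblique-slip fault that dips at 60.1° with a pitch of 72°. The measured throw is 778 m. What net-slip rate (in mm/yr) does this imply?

0.145 mm/yr

dip-slip = throw / sin(dip) = 778 / sin(60.1°) = 897.5 m
net slip = dip-slip / sin(rake) = 897.5 / sin(72°) = 943.6 m
rate = 943.6 m / 6.53 Ma = 0.000145 m/yr = 0.145 mm/yr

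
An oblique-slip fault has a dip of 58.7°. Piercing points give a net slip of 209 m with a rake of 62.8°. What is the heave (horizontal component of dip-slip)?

dip-slip = net slip × sin(rake) = 209 m × sin(62.8°) = 185.9 m
heave = dip-slip × cos(dip) = 185.9 × cos(58.7°) = 96.6 m

96.6 m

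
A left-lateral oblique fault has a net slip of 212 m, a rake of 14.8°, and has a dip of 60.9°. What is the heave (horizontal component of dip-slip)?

26.3 m

dip-slip = net slip × sin(rake) = 212 m × sin(14.8°) = 54.15 m
heave = dip-slip × cos(dip) = 54.15 × cos(60.9°) = 26.3 m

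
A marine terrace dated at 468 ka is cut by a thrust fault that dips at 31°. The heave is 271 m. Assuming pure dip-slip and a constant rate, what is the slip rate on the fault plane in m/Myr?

676 m/Myr

dip-slip = heave / cos(dip) = 271 m / cos(31°) = 316.2 m
rate = 316.2 m / 468 ka = 0.000676 m/yr = 676 m/Myr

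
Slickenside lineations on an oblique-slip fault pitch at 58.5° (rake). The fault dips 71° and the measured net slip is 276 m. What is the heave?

76.6 m

dip-slip = net slip × sin(rake) = 276 m × sin(58.5°) = 235.3 m
heave = dip-slip × cos(dip) = 235.3 × cos(71°) = 76.6 m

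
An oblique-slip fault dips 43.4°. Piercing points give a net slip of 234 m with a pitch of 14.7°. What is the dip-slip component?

dip-slip = net slip × sin(rake) = 234 m × sin(14.7°) = 59.4 m

59.4 m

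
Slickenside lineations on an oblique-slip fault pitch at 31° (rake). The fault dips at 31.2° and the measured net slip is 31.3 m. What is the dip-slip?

16.1 m

dip-slip = net slip × sin(rake) = 31.3 m × sin(31°) = 16.1 m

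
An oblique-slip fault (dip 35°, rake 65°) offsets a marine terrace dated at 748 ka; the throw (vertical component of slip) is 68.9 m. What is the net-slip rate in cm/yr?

dip-slip = throw / sin(dip) = 68.9 / sin(35°) = 120.1 m
net slip = dip-slip / sin(rake) = 120.1 / sin(65°) = 132.5 m
rate = 132.5 m / 748 ka = 0.000177 m/yr = 0.0177 cm/yr

0.0177 cm/yr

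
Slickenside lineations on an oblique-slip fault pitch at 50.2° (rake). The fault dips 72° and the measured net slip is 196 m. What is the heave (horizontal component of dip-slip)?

46.5 m

dip-slip = net slip × sin(rake) = 196 m × sin(50.2°) = 150.6 m
heave = dip-slip × cos(dip) = 150.6 × cos(72°) = 46.5 m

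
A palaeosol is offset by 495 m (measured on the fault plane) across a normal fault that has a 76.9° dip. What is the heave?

heave = dip-slip × cos(dip) = 495 m × cos(76.9°) = 112 m

112 m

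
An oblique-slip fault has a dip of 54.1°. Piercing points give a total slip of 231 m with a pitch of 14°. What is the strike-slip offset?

224 m

strike-slip = net slip × cos(rake) = 231 m × cos(14°) = 224 m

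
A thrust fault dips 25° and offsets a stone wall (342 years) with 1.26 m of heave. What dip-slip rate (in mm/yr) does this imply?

dip-slip = heave / cos(dip) = 1.26 m / cos(25°) = 1.390 m
rate = 1.390 m / 342 years = 0.00407 m/yr = 4.07 mm/yr

4.07 mm/yr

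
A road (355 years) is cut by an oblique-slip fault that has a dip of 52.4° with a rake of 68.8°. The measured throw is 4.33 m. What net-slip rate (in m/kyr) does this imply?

16.5 m/kyr

dip-slip = throw / sin(dip) = 4.33 / sin(52.4°) = 5.465 m
net slip = dip-slip / sin(rake) = 5.465 / sin(68.8°) = 5.862 m
rate = 5.862 m / 355 years = 0.0165 m/yr = 16.5 m/kyr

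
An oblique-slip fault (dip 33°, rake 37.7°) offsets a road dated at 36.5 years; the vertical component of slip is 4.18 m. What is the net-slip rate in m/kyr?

344 m/kyr

dip-slip = throw / sin(dip) = 4.18 / sin(33°) = 7.675 m
net slip = dip-slip / sin(rake) = 7.675 / sin(37.7°) = 12.55 m
rate = 12.55 m / 36.5 years = 0.344 m/yr = 344 m/kyr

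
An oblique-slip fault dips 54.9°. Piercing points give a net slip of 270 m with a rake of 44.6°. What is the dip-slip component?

dip-slip = net slip × sin(rake) = 270 m × sin(44.6°) = 190 m

190 m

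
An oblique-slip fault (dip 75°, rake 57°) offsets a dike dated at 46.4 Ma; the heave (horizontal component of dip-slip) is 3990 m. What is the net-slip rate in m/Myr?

dip-slip = heave / cos(dip) = 3990 / cos(75°) = 15420 m
net slip = dip-slip / sin(rake) = 15420 / sin(57°) = 18380 m
rate = 18380 m / 46.4 Ma = 0.000396 m/yr = 396 m/Myr

396 m/Myr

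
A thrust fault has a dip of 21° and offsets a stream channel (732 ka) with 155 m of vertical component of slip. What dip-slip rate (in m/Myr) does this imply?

591 m/Myr

dip-slip = throw / sin(dip) = 155 m / sin(21°) = 432.5 m
rate = 432.5 m / 732 ka = 0.000591 m/yr = 591 m/Myr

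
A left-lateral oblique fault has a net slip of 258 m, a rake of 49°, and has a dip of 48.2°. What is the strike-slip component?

169 m

strike-slip = net slip × cos(rake) = 258 m × cos(49°) = 169 m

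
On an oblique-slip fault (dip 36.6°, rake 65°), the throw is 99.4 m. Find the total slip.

184 m

dip-slip = throw / sin(dip) = 99.4 / sin(36.6°) = 166.7 m
net slip = dip-slip / sin(rake) = 166.7 / sin(65°) = 184 m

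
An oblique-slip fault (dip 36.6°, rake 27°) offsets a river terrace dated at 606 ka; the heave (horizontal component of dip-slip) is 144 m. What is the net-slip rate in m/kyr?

0.652 m/kyr

dip-slip = heave / cos(dip) = 144 / cos(36.6°) = 179.4 m
net slip = dip-slip / sin(rake) = 179.4 / sin(27°) = 395.1 m
rate = 395.1 m / 606 ka = 0.000652 m/yr = 0.652 m/kyr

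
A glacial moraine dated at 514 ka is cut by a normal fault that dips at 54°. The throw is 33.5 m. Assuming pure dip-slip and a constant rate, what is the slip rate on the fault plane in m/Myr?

80.6 m/Myr

dip-slip = throw / sin(dip) = 33.5 m / sin(54°) = 41.41 m
rate = 41.41 m / 514 ka = 0.0000806 m/yr = 80.6 m/Myr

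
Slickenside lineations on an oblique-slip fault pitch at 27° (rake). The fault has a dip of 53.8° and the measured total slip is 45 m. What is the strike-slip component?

strike-slip = net slip × cos(rake) = 45 m × cos(27°) = 40.1 m

40.1 m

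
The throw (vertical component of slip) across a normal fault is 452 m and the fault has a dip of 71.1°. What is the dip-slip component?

478 m

dip-slip = throw / sin(dip) = 452 / sin(71.1°) = 478 m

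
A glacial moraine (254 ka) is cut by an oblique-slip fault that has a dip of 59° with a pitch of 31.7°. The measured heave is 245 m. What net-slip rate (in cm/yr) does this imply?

dip-slip = heave / cos(dip) = 245 / cos(59°) = 475.7 m
net slip = dip-slip / sin(rake) = 475.7 / sin(31.7°) = 905.3 m
rate = 905.3 m / 254 ka = 0.00356 m/yr = 0.356 cm/yr

0.356 cm/yr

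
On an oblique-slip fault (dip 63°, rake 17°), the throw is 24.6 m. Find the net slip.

94.4 m

dip-slip = throw / sin(dip) = 24.6 / sin(63°) = 27.61 m
net slip = dip-slip / sin(rake) = 27.61 / sin(17°) = 94.4 m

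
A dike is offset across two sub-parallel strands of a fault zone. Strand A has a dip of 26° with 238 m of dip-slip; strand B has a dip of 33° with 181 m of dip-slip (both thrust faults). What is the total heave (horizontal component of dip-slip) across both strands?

heave_A = 238 × cos(26°) = 213.9 m
heave_B = 181 × cos(33°) = 151.8 m
total = 213.9 + 151.8 = 366 m

366 m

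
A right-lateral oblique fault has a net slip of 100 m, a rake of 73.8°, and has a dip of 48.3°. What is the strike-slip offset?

27.9 m

strike-slip = net slip × cos(rake) = 100 m × cos(73.8°) = 27.9 m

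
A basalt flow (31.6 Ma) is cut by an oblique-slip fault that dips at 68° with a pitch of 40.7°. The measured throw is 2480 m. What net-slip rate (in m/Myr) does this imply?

130 m/Myr

dip-slip = throw / sin(dip) = 2480 / sin(68°) = 2675 m
net slip = dip-slip / sin(rake) = 2675 / sin(40.7°) = 4102 m
rate = 4102 m / 31.6 Ma = 0.000130 m/yr = 130 m/Myr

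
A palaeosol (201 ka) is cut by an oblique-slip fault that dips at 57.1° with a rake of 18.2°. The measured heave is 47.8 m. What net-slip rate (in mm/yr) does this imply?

1.40 mm/yr

dip-slip = heave / cos(dip) = 47.8 / cos(57.1°) = 88 m
net slip = dip-slip / sin(rake) = 88 / sin(18.2°) = 281.8 m
rate = 281.8 m / 201 ka = 0.00140 m/yr = 1.40 mm/yr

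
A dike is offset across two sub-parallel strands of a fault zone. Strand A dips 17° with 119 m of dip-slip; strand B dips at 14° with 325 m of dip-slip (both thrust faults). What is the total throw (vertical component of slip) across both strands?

throw_A = 119 × sin(17°) = 34.79 m
throw_B = 325 × sin(14°) = 78.62 m
total = 34.79 + 78.62 = 113 m

113 m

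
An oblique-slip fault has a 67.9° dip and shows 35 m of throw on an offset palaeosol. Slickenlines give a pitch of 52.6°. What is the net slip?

dip-slip = throw / sin(dip) = 35 / sin(67.9°) = 37.78 m
net slip = dip-slip / sin(rake) = 37.78 / sin(52.6°) = 47.6 m

47.6 m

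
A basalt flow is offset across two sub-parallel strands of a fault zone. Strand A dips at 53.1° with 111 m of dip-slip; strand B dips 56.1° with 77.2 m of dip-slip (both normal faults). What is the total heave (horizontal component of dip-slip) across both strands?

110 m

heave_A = 111 × cos(53.1°) = 66.65 m
heave_B = 77.2 × cos(56.1°) = 43.06 m
total = 66.65 + 43.06 = 110 m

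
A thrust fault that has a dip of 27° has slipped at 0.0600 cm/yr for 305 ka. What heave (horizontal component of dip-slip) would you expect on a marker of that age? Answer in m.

dip-slip = rate × time = 0.0600 cm/yr × 305 ka = 183 m
heave = dip-slip × cos(dip) = 183 × cos(27°) = 163 m

163 m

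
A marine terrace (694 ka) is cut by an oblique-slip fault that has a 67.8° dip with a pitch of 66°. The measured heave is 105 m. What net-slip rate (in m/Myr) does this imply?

438 m/Myr

dip-slip = heave / cos(dip) = 105 / cos(67.8°) = 277.9 m
net slip = dip-slip / sin(rake) = 277.9 / sin(66°) = 304.2 m
rate = 304.2 m / 694 ka = 0.000438 m/yr = 438 m/Myr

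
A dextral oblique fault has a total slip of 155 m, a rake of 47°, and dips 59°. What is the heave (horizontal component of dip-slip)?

58.4 m

dip-slip = net slip × sin(rake) = 155 m × sin(47°) = 113.4 m
heave = dip-slip × cos(dip) = 113.4 × cos(59°) = 58.4 m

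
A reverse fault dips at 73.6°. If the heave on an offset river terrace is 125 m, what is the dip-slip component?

dip-slip = heave / cos(dip) = 125 / cos(73.6°) = 443 m

443 m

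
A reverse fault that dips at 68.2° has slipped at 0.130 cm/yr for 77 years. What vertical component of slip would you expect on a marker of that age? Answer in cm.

9.29 cm

dip-slip = rate × time = 0.130 cm/yr × 77 years = 0.1001 m
throw = dip-slip × sin(dip) = 0.1001 × sin(68.2°) = 0.0929 m = 9.29 cm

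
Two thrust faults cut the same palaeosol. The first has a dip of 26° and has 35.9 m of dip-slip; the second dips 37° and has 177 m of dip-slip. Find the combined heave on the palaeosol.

heave_A = 35.9 × cos(26°) = 32.27 m
heave_B = 177 × cos(37°) = 141.4 m
total = 32.27 + 141.4 = 174 m

174 m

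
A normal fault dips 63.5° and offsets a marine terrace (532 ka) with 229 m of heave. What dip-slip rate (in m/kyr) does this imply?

0.965 m/kyr

dip-slip = heave / cos(dip) = 229 m / cos(63.5°) = 513.2 m
rate = 513.2 m / 532 ka = 0.000965 m/yr = 0.965 m/kyr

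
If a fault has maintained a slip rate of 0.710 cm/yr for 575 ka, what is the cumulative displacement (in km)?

slip = rate × time = 0.710 cm/yr × 575 ka = 4080 m = 4.08 km

4.08 km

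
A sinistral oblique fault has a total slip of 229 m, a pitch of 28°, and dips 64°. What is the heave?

dip-slip = net slip × sin(rake) = 229 m × sin(28°) = 107.5 m
heave = dip-slip × cos(dip) = 107.5 × cos(64°) = 47.1 m

47.1 m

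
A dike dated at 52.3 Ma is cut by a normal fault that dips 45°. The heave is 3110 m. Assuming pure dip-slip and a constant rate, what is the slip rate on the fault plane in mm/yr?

dip-slip = heave / cos(dip) = 3110 m / cos(45°) = 4398 m
rate = 4398 m / 52.3 Ma = 0.0000841 m/yr = 0.0841 mm/yr

0.0841 mm/yr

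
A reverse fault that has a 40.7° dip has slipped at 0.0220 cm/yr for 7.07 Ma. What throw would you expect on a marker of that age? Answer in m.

dip-slip = rate × time = 0.0220 cm/yr × 7.07 Ma = 1555 m
throw = dip-slip × sin(dip) = 1555 × sin(40.7°) = 1010 m

1010 m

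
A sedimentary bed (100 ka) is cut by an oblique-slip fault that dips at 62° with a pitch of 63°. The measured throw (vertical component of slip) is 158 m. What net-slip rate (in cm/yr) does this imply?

dip-slip = throw / sin(dip) = 158 / sin(62°) = 178.9 m
net slip = dip-slip / sin(rake) = 178.9 / sin(63°) = 200.8 m
rate = 200.8 m / 100 ka = 0.00201 m/yr = 0.201 cm/yr

0.201 cm/yr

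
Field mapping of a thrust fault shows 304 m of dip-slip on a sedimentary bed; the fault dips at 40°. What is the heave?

heave = dip-slip × cos(dip) = 304 m × cos(40°) = 233 m

233 m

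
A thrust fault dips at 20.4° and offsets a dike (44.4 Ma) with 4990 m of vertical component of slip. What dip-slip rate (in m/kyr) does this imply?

0.322 m/kyr

dip-slip = throw / sin(dip) = 4990 m / sin(20.4°) = 14320 m
rate = 14320 m / 44.4 Ma = 0.000322 m/yr = 0.322 m/kyr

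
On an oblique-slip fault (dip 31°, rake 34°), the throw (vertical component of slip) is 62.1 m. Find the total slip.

dip-slip = throw / sin(dip) = 62.1 / sin(31°) = 120.6 m
net slip = dip-slip / sin(rake) = 120.6 / sin(34°) = 216 m

216 m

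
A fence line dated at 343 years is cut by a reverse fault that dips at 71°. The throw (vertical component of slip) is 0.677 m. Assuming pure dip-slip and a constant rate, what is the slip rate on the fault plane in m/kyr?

2.09 m/kyr

dip-slip = throw / sin(dip) = 0.677 m / sin(71°) = 0.7160 m
rate = 0.7160 m / 343 years = 0.00209 m/yr = 2.09 m/kyr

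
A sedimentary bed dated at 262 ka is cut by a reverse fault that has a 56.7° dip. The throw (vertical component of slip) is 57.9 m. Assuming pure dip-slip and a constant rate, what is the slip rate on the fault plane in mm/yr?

0.264 mm/yr

dip-slip = throw / sin(dip) = 57.9 m / sin(56.7°) = 69.27 m
rate = 69.27 m / 262 ka = 0.000264 m/yr = 0.264 mm/yr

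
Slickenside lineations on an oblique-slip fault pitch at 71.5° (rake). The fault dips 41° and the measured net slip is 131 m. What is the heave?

93.8 m

dip-slip = net slip × sin(rake) = 131 m × sin(71.5°) = 124.2 m
heave = dip-slip × cos(dip) = 124.2 × cos(41°) = 93.8 m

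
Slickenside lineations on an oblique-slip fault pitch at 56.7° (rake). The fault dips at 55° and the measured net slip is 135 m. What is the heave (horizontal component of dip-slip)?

dip-slip = net slip × sin(rake) = 135 m × sin(56.7°) = 112.8 m
heave = dip-slip × cos(dip) = 112.8 × cos(55°) = 64.7 m

64.7 m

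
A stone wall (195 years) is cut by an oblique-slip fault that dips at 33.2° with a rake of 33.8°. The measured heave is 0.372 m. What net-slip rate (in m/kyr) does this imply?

4.10 m/kyr

dip-slip = heave / cos(dip) = 0.372 / cos(33.2°) = 0.4446 m
net slip = dip-slip / sin(rake) = 0.4446 / sin(33.8°) = 0.7992 m
rate = 0.7992 m / 195 years = 0.00410 m/yr = 4.10 m/kyr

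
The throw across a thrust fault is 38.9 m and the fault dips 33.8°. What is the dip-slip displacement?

69.9 m

dip-slip = throw / sin(dip) = 38.9 / sin(33.8°) = 69.9 m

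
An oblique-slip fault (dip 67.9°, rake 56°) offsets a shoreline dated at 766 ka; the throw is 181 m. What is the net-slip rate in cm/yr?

dip-slip = throw / sin(dip) = 181 / sin(67.9°) = 195.4 m
net slip = dip-slip / sin(rake) = 195.4 / sin(56°) = 235.6 m
rate = 235.6 m / 766 ka = 0.000308 m/yr = 0.0308 cm/yr

0.0308 cm/yr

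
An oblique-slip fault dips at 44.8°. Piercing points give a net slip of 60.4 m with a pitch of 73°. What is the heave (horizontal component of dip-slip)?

41 m

dip-slip = net slip × sin(rake) = 60.4 m × sin(73°) = 57.76 m
heave = dip-slip × cos(dip) = 57.76 × cos(44.8°) = 41 m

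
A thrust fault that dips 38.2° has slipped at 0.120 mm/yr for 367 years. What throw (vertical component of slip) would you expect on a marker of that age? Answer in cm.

2.72 cm

dip-slip = rate × time = 0.120 mm/yr × 367 years = 0.04404 m
throw = dip-slip × sin(dip) = 0.04404 × sin(38.2°) = 0.0272 m = 2.72 cm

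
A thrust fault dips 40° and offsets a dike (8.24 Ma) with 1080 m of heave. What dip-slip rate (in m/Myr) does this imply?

dip-slip = heave / cos(dip) = 1080 m / cos(40°) = 1410 m
rate = 1410 m / 8.24 Ma = 0.000171 m/yr = 171 m/Myr

171 m/Myr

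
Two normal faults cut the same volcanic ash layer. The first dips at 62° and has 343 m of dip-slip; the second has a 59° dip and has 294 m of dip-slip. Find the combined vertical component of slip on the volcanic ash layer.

555 m

throw_A = 343 × sin(62°) = 302.9 m
throw_B = 294 × sin(59°) = 252 m
total = 302.9 + 252 = 555 m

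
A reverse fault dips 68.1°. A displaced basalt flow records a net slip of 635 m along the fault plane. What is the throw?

589 m

throw = dip-slip × sin(dip) = 635 m × sin(68.1°) = 589 m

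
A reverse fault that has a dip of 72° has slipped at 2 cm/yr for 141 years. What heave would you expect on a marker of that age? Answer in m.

dip-slip = rate × time = 2 cm/yr × 141 years = 2.820 m
heave = dip-slip × cos(dip) = 2.820 × cos(72°) = 0.871 m

0.871 m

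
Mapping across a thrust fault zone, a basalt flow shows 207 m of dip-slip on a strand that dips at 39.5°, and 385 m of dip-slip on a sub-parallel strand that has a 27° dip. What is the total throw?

306 m

throw_A = 207 × sin(39.5°) = 131.7 m
throw_B = 385 × sin(27°) = 174.8 m
total = 131.7 + 174.8 = 306 m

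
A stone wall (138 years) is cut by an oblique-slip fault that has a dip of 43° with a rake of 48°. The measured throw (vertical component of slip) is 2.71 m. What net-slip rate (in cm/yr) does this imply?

dip-slip = throw / sin(dip) = 2.71 / sin(43°) = 3.974 m
net slip = dip-slip / sin(rake) = 3.974 / sin(48°) = 5.347 m
rate = 5.347 m / 138 years = 0.0387 m/yr = 3.87 cm/yr

3.87 cm/yr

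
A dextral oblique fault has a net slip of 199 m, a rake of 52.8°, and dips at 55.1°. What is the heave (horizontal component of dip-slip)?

dip-slip = net slip × sin(rake) = 199 m × sin(52.8°) = 158.5 m
heave = dip-slip × cos(dip) = 158.5 × cos(55.1°) = 90.7 m

90.7 m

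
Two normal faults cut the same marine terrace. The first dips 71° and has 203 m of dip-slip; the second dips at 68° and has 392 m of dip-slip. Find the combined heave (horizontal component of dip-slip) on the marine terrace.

heave_A = 203 × cos(71°) = 66.09 m
heave_B = 392 × cos(68°) = 146.8 m
total = 66.09 + 146.8 = 213 m

213 m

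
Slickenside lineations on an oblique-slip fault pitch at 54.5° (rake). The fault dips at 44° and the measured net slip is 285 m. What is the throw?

161 m

dip-slip = net slip × sin(rake) = 285 m × sin(54.5°) = 232 m
throw = dip-slip × sin(dip) = 232 × sin(44°) = 161 m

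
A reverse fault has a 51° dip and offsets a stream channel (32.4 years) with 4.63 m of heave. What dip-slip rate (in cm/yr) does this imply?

dip-slip = heave / cos(dip) = 4.63 m / cos(51°) = 7.357 m
rate = 7.357 m / 32.4 years = 0.227 m/yr = 22.7 cm/yr

22.7 cm/yr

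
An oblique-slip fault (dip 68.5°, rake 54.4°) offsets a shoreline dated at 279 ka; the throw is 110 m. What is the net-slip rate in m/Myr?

dip-slip = throw / sin(dip) = 110 / sin(68.5°) = 118.2 m
net slip = dip-slip / sin(rake) = 118.2 / sin(54.4°) = 145.4 m
rate = 145.4 m / 279 ka = 0.000521 m/yr = 521 m/Myr

521 m/Myr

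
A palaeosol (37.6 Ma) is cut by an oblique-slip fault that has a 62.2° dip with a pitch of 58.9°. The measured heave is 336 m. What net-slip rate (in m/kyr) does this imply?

0.0224 m/kyr

dip-slip = heave / cos(dip) = 336 / cos(62.2°) = 720.4 m
net slip = dip-slip / sin(rake) = 720.4 / sin(58.9°) = 841.4 m
rate = 841.4 m / 37.6 Ma = 0.0000224 m/yr = 0.0224 m/kyr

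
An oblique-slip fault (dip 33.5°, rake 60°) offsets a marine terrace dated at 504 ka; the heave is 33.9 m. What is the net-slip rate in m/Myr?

dip-slip = heave / cos(dip) = 33.9 / cos(33.5°) = 40.65 m
net slip = dip-slip / sin(rake) = 40.65 / sin(60°) = 46.94 m
rate = 46.94 m / 504 ka = 0.0000931 m/yr = 93.1 m/Myr

93.1 m/Myr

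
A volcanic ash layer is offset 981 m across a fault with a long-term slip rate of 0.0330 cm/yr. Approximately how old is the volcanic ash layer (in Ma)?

2.97 Ma

age = offset / rate = 981 m / (0.0330 cm/yr) = 2.97e+06 yr = 2.97 Ma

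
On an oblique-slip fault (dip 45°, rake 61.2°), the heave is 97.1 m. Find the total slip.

157 m

dip-slip = heave / cos(dip) = 97.1 / cos(45°) = 137.3 m
net slip = dip-slip / sin(rake) = 137.3 / sin(61.2°) = 157 m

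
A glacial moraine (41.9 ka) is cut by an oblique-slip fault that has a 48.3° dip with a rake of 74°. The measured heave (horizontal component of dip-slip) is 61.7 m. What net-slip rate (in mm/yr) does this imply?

dip-slip = heave / cos(dip) = 61.7 / cos(48.3°) = 92.75 m
net slip = dip-slip / sin(rake) = 92.75 / sin(74°) = 96.49 m
rate = 96.49 m / 41.9 ka = 0.00230 m/yr = 2.30 mm/yr

2.30 mm/yr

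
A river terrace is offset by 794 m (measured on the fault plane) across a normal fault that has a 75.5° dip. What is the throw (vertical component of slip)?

769 m

throw = dip-slip × sin(dip) = 794 m × sin(75.5°) = 769 m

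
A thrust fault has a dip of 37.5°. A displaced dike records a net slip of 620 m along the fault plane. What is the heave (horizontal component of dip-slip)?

heave = dip-slip × cos(dip) = 620 m × cos(37.5°) = 492 m

492 m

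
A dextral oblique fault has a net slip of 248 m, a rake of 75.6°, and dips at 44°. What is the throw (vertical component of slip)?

dip-slip = net slip × sin(rake) = 248 m × sin(75.6°) = 240.2 m
throw = dip-slip × sin(dip) = 240.2 × sin(44°) = 167 m

167 m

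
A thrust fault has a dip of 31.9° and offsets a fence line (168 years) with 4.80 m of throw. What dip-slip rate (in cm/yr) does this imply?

dip-slip = throw / sin(dip) = 4.80 m / sin(31.9°) = 9.083 m
rate = 9.083 m / 168 years = 0.0541 m/yr = 5.41 cm/yr

5.41 cm/yr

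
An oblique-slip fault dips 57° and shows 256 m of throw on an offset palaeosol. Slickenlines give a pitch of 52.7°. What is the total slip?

dip-slip = throw / sin(dip) = 256 / sin(57°) = 305.2 m
net slip = dip-slip / sin(rake) = 305.2 / sin(52.7°) = 384 m

384 m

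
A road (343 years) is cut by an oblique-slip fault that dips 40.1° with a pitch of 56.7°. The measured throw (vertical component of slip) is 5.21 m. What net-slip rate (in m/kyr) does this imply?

dip-slip = throw / sin(dip) = 5.21 / sin(40.1°) = 8.089 m
net slip = dip-slip / sin(rake) = 8.089 / sin(56.7°) = 9.677 m
rate = 9.677 m / 343 years = 0.0282 m/yr = 28.2 m/kyr

28.2 m/kyr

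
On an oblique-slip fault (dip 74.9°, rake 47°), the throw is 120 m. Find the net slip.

dip-slip = throw / sin(dip) = 120 / sin(74.9°) = 124.3 m
net slip = dip-slip / sin(rake) = 124.3 / sin(47°) = 170 m

170 m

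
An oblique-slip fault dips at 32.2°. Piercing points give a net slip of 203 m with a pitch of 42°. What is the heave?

dip-slip = net slip × sin(rake) = 203 m × sin(42°) = 135.8 m
heave = dip-slip × cos(dip) = 135.8 × cos(32.2°) = 115 m

115 m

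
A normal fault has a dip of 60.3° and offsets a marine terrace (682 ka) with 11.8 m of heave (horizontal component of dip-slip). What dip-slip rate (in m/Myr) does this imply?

dip-slip = heave / cos(dip) = 11.8 m / cos(60.3°) = 23.82 m
rate = 23.82 m / 682 ka = 0.0000349 m/yr = 34.9 m/Myr

34.9 m/Myr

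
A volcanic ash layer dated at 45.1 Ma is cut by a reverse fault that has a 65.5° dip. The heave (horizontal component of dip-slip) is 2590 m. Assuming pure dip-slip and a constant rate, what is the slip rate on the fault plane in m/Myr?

138 m/Myr

dip-slip = heave / cos(dip) = 2590 m / cos(65.5°) = 6246 m
rate = 6246 m / 45.1 Ma = 0.000138 m/yr = 138 m/Myr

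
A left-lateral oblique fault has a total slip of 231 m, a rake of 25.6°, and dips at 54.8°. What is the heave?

dip-slip = net slip × sin(rake) = 231 m × sin(25.6°) = 99.81 m
heave = dip-slip × cos(dip) = 99.81 × cos(54.8°) = 57.5 m

57.5 m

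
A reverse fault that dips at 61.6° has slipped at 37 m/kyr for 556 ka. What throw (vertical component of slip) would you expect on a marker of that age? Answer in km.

dip-slip = rate × time = 37 m/kyr × 556 ka = 20570 m
throw = dip-slip × sin(dip) = 20570 × sin(61.6°) = 18100 m = 18.1 km

18.1 km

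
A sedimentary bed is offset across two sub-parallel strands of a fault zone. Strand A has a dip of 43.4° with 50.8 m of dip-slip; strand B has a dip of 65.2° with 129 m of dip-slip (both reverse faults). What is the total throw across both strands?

throw_A = 50.8 × sin(43.4°) = 34.90 m
throw_B = 129 × sin(65.2°) = 117.1 m
total = 34.90 + 117.1 = 152 m

152 m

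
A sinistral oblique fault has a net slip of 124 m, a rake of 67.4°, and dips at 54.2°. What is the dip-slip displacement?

114 m

dip-slip = net slip × sin(rake) = 124 m × sin(67.4°) = 114 m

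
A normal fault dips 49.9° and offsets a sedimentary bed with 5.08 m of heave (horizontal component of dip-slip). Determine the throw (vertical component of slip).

throw = heave × tan(dip) = 5.08 × tan(49.9°) = 6.03 m

6.03 m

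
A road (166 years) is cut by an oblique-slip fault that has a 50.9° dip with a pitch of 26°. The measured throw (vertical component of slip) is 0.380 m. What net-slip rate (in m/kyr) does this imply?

dip-slip = throw / sin(dip) = 0.380 / sin(50.9°) = 0.4897 m
net slip = dip-slip / sin(rake) = 0.4897 / sin(26°) = 1.117 m
rate = 1.117 m / 166 years = 0.00673 m/yr = 6.73 m/kyr

6.73 m/kyr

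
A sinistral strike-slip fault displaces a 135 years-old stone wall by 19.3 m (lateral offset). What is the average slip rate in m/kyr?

143 m/kyr

rate = 19.3 m / 135 years = 0.143 m/yr = 143 m/kyr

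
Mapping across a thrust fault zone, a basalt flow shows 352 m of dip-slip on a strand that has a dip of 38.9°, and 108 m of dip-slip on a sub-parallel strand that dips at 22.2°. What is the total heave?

heave_A = 352 × cos(38.9°) = 273.9 m
heave_B = 108 × cos(22.2°) = 99.99 m
total = 273.9 + 99.99 = 374 m

374 m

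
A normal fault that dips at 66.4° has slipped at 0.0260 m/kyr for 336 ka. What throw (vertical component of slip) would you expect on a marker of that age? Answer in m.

8.01 m

dip-slip = rate × time = 0.0260 m/kyr × 336 ka = 8.736 m
throw = dip-slip × sin(dip) = 8.736 × sin(66.4°) = 8.01 m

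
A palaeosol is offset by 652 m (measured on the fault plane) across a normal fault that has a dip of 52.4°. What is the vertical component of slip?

517 m

throw = dip-slip × sin(dip) = 652 m × sin(52.4°) = 517 m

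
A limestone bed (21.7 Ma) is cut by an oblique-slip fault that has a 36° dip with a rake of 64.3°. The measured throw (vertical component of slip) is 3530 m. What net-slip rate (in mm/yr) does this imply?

dip-slip = throw / sin(dip) = 3530 / sin(36°) = 6006 m
net slip = dip-slip / sin(rake) = 6006 / sin(64.3°) = 6665 m
rate = 6665 m / 21.7 Ma = 0.000307 m/yr = 0.307 mm/yr

0.307 mm/yr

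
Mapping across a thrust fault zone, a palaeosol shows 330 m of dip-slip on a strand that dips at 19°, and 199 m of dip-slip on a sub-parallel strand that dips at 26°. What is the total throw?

throw_A = 330 × sin(19°) = 107.4 m
throw_B = 199 × sin(26°) = 87.24 m
total = 107.4 + 87.24 = 195 m

195 m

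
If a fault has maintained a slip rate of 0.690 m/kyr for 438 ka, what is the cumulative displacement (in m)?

slip = rate × time = 0.690 m/kyr × 438 ka = 302 m

302 m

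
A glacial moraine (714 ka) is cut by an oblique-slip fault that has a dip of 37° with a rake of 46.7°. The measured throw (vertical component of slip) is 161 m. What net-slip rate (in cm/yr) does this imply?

0.0515 cm/yr

dip-slip = throw / sin(dip) = 161 / sin(37°) = 267.5 m
net slip = dip-slip / sin(rake) = 267.5 / sin(46.7°) = 367.6 m
rate = 367.6 m / 714 ka = 0.000515 m/yr = 0.0515 cm/yr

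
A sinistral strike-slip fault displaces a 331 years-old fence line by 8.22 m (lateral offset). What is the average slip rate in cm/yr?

2.48 cm/yr

rate = 8.22 m / 331 years = 0.0248 m/yr = 2.48 cm/yr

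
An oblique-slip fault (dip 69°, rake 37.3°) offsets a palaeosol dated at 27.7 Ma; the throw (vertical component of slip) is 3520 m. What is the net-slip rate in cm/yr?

0.0225 cm/yr

dip-slip = throw / sin(dip) = 3520 / sin(69°) = 3770 m
net slip = dip-slip / sin(rake) = 3770 / sin(37.3°) = 6222 m
rate = 6222 m / 27.7 Ma = 0.000225 m/yr = 0.0225 cm/yr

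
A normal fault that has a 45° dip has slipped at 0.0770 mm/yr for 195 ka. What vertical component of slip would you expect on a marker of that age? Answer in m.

10.6 m

dip-slip = rate × time = 0.0770 mm/yr × 195 ka = 15.02 m
throw = dip-slip × sin(dip) = 15.02 × sin(45°) = 10.6 m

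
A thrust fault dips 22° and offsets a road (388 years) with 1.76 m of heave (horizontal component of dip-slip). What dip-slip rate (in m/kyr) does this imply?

dip-slip = heave / cos(dip) = 1.76 m / cos(22°) = 1.898 m
rate = 1.898 m / 388 years = 0.00489 m/yr = 4.89 m/kyr

4.89 m/kyr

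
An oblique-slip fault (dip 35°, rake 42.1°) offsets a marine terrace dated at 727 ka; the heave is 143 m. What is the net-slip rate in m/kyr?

dip-slip = heave / cos(dip) = 143 / cos(35°) = 174.6 m
net slip = dip-slip / sin(rake) = 174.6 / sin(42.1°) = 260.4 m
rate = 260.4 m / 727 ka = 0.000358 m/yr = 0.358 m/kyr

0.358 m/kyr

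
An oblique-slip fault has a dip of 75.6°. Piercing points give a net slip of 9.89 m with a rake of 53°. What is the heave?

1.96 m

dip-slip = net slip × sin(rake) = 9.89 m × sin(53°) = 7.899 m
heave = dip-slip × cos(dip) = 7.899 × cos(75.6°) = 1.96 m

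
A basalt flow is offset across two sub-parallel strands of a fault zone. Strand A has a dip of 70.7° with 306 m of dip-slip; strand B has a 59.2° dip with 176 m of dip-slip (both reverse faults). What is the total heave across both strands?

heave_A = 306 × cos(70.7°) = 101.1 m
heave_B = 176 × cos(59.2°) = 90.12 m
total = 101.1 + 90.12 = 191 m

191 m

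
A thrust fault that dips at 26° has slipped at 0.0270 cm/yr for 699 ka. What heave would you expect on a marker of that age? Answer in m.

170 m

dip-slip = rate × time = 0.0270 cm/yr × 699 ka = 188.7 m
heave = dip-slip × cos(dip) = 188.7 × cos(26°) = 170 m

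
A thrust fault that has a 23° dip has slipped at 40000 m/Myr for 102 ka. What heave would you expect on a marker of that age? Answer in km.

dip-slip = rate × time = 40000 m/Myr × 102 ka = 4080 m
heave = dip-slip × cos(dip) = 4080 × cos(23°) = 3760 m = 3.76 km

3.76 km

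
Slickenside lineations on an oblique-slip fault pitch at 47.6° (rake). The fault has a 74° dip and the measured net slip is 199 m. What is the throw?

141 m

dip-slip = net slip × sin(rake) = 199 m × sin(47.6°) = 147 m
throw = dip-slip × sin(dip) = 147 × sin(74°) = 141 m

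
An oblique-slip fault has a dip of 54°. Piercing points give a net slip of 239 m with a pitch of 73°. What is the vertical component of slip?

185 m

dip-slip = net slip × sin(rake) = 239 m × sin(73°) = 228.6 m
throw = dip-slip × sin(dip) = 228.6 × sin(54°) = 185 m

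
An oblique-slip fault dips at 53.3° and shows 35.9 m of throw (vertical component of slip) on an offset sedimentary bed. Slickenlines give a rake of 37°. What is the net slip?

74.4 m

dip-slip = throw / sin(dip) = 35.9 / sin(53.3°) = 44.78 m
net slip = dip-slip / sin(rake) = 44.78 / sin(37°) = 74.4 m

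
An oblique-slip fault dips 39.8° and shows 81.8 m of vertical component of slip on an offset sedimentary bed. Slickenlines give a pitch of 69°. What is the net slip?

137 m

dip-slip = throw / sin(dip) = 81.8 / sin(39.8°) = 127.8 m
net slip = dip-slip / sin(rake) = 127.8 / sin(69°) = 137 m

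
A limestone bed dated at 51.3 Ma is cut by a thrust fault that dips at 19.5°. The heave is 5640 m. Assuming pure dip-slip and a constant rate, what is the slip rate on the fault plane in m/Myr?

dip-slip = heave / cos(dip) = 5640 m / cos(19.5°) = 5983 m
rate = 5983 m / 51.3 Ma = 0.000117 m/yr = 117 m/Myr

117 m/Myr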